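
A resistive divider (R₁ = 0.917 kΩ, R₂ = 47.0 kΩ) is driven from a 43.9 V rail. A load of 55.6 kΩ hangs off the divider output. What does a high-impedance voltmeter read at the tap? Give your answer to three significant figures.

The load sits in parallel with R₂: R₂‖R_L = (47000 × 55600) / (47000 + 55600) = 25470 Ω.
V_out = 43.9 × 25470 / (917 + 25470) = 43.9 × 25470/26390 = 42.4 V.
(Unloaded it would have been 43.1 V.)

V_out ≈ 42.4 V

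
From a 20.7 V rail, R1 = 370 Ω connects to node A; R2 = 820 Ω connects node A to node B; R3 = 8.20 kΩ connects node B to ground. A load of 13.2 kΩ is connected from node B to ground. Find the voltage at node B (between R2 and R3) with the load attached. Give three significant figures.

At node B, R3 is in parallel with the load: R3‖R_L = 5058 Ω.
Below node A the resistance is R2 + (R3‖R_L) = 5878 Ω, so V_A = 20.7 × 5878/6248 = 19.47 V.
Then V_B = V_A × (R3‖R_L)/(R2 + R3‖R_L) = 19.47 × 5058/5878 = 16.8 V.

V ≈ 16.8 V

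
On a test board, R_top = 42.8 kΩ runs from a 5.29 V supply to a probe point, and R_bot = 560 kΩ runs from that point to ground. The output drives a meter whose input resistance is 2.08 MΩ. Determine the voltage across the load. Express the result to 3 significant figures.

V_out ≈ 4.82 V

The load sits in parallel with R_bot: R_bot‖R_L = (560 × 2080) / (560 + 2080) = 441.2 kΩ.
V_out = 5.29 × 441.2 / (42.8 + 441.2) = 5.29 × 441.2/484.0 = 4.82 V.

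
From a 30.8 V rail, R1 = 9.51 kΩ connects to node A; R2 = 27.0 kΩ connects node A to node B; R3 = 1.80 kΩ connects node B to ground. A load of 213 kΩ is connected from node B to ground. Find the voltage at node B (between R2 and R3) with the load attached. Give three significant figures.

At node B, R3 is in parallel with the load: R3‖R_L = 1.785 kΩ.
Below node A the resistance is R2 + (R3‖R_L) = 28.78 kΩ, so V_A = 30.8 × 28.78/38.29 = 23.15 V.
Then V_B = V_A × (R3‖R_L)/(R2 + R3‖R_L) = 23.15 × 1.785/28.78 = 1.44 V.

V ≈ 1.44 V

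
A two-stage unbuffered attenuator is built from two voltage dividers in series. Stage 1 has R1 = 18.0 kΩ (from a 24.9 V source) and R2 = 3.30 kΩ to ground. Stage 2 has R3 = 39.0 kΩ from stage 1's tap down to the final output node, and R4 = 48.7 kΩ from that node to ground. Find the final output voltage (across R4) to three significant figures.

V_out ≈ 2.08 V

Stage 2 presents R3+R4 = 87.70 kΩ as a load on stage 1's tap.
Stage 1's lower leg becomes R2‖(R3+R4) = 3.180 kΩ, so V_mid = 24.9 × 3.180/21.18 = 3.739 V.
Stage 2 is itself unloaded: V_out = V_mid × R4/(R3+R4) = 3.739 × 48.7/87.70 = 2.08 V.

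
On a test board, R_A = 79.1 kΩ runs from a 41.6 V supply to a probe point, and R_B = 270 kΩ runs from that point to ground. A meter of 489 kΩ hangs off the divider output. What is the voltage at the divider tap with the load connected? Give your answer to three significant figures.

V_out ≈ 28.6 V

The load sits in parallel with R_B: R_B‖R_L = (270 × 489) / (270 + 489) = 174.0 kΩ.
V_out = 41.6 × 174.0 / (79.1 + 174.0) = 41.6 × 174.0/253.1 = 28.6 V.
(Unloaded it would have been 32.2 V.)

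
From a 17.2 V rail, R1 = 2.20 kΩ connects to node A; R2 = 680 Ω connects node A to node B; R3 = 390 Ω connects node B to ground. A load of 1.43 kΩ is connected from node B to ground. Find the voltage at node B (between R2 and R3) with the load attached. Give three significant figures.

V ≈ 1.65 V

At node B, R3 is in parallel with the load: R3‖R_L = 306.4 Ω.
Below node A the resistance is R2 + (R3‖R_L) = 986.4 Ω, so V_A = 17.2 × 986.4/3186 = 5.325 V.
Then V_B = V_A × (R3‖R_L)/(R2 + R3‖R_L) = 5.325 × 306.4/986.4 = 1.65 V.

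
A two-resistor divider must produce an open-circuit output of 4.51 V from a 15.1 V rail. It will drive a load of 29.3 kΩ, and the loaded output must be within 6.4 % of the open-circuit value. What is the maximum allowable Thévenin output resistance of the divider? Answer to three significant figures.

Loading drop = R_th/(R_th + R_L) ≤ 0.0640, so R_th ≤ R_L · ε/(1−ε) = 29.3 kΩ × 0.0640/0.9360 = 2.00 kΩ.

R_th ≤ 2.00 kΩ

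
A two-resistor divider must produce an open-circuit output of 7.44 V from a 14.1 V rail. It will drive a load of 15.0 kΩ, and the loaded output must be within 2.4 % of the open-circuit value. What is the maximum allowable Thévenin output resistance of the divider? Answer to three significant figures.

Loading drop = R_th/(R_th + R_L) ≤ 0.0240, so R_th ≤ R_L · ε/(1−ε) = 15.0 kΩ × 0.0240/0.9760 = 369 Ω.
(Any R1, R2 with R2/(R1+R2) = 0.528 and R1‖R2 ≤ 369 Ω will meet the spec.)

R_th ≤ 369 Ω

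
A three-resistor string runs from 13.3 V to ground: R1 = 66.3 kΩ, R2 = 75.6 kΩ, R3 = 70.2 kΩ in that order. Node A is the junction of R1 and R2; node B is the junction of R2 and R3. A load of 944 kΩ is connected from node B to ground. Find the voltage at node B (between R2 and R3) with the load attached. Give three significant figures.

At node B, R3 is in parallel with the load: R3‖R_L = 65.34 kΩ.
Below node A the resistance is R2 + (R3‖R_L) = 140.9 kΩ, so V_A = 13.3 × 140.9/207.2 = 9.045 V.
Then V_B = V_A × (R3‖R_L)/(R2 + R3‖R_L) = 9.045 × 65.34/140.9 = 4.19 V.

V ≈ 4.19 V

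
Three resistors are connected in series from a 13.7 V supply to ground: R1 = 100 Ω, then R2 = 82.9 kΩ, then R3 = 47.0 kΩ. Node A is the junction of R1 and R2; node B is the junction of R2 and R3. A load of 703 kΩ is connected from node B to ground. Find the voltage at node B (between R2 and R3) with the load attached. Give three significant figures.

V ≈ 4.75 V

At node B, R3 is in parallel with the load: R3‖R_L = 44050 Ω.
Below node A the resistance is R2 + (R3‖R_L) = 127000 Ω, so V_A = 13.7 × 127000/127100 = 13.69 V.
Then V_B = V_A × (R3‖R_L)/(R2 + R3‖R_L) = 13.69 × 44050/127000 = 4.75 V.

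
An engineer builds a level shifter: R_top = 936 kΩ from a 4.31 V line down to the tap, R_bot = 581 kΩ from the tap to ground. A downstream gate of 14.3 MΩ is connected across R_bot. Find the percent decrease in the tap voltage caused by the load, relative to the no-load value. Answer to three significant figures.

2.45 %

The divider's output (Thévenin) resistance is R_top‖R_bot = 358.5 kΩ.
Fractional drop under load = R_th/(R_th + R_L) = 358.5 / (358.5 + 14300) = 0.02446.
So the output falls by 2.45 %.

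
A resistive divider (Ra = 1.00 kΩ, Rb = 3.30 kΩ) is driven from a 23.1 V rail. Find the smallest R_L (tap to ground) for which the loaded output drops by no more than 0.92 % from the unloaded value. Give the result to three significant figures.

Output resistance R_th = Ra‖Rb = (1000 × 3300)/4300 = 767.4 Ω.
The fractional drop is R_th/(R_th + R_L); requiring this ≤ 0.00920 gives R_L ≥ R_th(1/0.00920 − 1) = 767.4 × 107.7 = 82.7 kΩ.

R_L(min) ≈ 82.7 kΩ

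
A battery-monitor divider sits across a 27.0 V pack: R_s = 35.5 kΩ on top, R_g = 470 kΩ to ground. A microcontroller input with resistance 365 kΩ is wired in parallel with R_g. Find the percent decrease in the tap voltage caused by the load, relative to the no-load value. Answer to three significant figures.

8.29 %

The divider's output (Thévenin) resistance is R_s‖R_g = 33.01 kΩ.
Fractional drop under load = R_th/(R_th + R_L) = 33.01 / (33.01 + 365) = 0.08293.
So the output falls by 8.29 %.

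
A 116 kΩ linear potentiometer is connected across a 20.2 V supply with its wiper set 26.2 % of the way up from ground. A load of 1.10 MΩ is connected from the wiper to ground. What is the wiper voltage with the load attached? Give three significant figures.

The wiper splits the pot into (1−α)R = 85.61 kΩ above and αR = 30.39 kΩ below.
Lower section ‖ load = 29.57 kΩ.
V_wiper = 20.2 × 29.57/(85.61 + 29.57) = 5.19 V.

V ≈ 5.19 V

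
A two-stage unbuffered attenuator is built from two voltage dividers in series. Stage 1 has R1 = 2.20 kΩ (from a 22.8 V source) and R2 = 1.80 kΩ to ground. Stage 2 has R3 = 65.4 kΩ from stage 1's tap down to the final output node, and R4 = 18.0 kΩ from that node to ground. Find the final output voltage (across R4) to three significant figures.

Stage 2 presents R3+R4 = 83.40 kΩ as a load on stage 1's tap.
Stage 1's lower leg becomes R2‖(R3+R4) = 1.762 kΩ, so V_mid = 22.8 × 1.762/3.962 = 10.14 V.
Stage 2 is itself unloaded: V_out = V_mid × R4/(R3+R4) = 10.14 × 18.0/83.40 = 2.19 V.

V_out ≈ 2.19 V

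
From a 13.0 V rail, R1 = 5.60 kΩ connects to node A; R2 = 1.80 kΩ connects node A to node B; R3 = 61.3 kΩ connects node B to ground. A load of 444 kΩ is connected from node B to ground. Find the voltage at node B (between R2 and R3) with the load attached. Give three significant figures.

V ≈ 11.4 V

At node B, R3 is in parallel with the load: R3‖R_L = 53.86 kΩ.
Below node A the resistance is R2 + (R3‖R_L) = 55.66 kΩ, so V_A = 13.0 × 55.66/61.26 = 11.81 V.
Then V_B = V_A × (R3‖R_L)/(R2 + R3‖R_L) = 11.81 × 53.86/55.66 = 11.4 V.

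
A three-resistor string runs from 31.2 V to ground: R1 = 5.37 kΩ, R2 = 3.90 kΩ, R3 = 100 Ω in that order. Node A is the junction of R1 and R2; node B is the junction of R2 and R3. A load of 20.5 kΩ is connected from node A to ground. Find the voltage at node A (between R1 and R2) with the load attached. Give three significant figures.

Below node A the series string R2+R3 = 4000 Ω sits in parallel with the 20500 Ω load: 3347 Ω.
V_A = 31.2 × 3347/(5370 + 3347) = 12.0 V.

V ≈ 12.0 V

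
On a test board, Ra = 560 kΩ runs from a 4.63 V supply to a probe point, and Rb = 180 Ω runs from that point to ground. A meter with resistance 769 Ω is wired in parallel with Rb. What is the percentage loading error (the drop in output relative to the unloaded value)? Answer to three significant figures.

The divider's output (Thévenin) resistance is Ra‖Rb = 179.9 Ω.
Fractional drop under load = R_th/(R_th + R_L) = 179.9 / (179.9 + 769) = 0.1896.
So the output falls by 19.0 %.

19.0 %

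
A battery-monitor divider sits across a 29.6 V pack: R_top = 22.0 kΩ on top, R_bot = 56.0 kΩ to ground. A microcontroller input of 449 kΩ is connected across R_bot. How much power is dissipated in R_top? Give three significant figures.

P ≈ 3.74 mW

Total resistance from the source is R_top + (R_bot‖R_L) = 71.79 kΩ, so I = 29.6/71.79 kΩ = 0.4123 mA.
P = I²·R_top = (0.4123 mA)² × 22.0 kΩ = 3.74 mW.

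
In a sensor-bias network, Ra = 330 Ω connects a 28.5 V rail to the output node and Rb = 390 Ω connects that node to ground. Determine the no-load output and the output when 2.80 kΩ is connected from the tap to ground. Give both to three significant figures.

Open-circuit: V = 28.5 × 390/(330 + 390) = 15.4 V.
With the load, Rb becomes Rb‖R_L = 342.3 Ω, so V = 28.5 × 342.3/672.3 = 14.5 V.

Unloaded: 15.4 V; loaded: 14.5 V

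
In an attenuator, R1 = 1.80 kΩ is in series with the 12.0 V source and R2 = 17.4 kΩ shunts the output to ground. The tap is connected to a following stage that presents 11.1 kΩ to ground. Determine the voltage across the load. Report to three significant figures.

V_out ≈ 9.48 V

The load sits in parallel with R2: R2‖R_L = (17.4 × 11.1) / (17.4 + 11.1) = 6.777 kΩ.
V_out = 12.0 × 6.777 / (1.80 + 6.777) = 12.0 × 6.777/8.577 = 9.48 V.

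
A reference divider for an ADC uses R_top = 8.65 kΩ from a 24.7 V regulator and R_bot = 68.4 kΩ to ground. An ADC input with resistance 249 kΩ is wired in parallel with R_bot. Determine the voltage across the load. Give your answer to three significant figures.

The load sits in parallel with R_bot: R_bot‖R_L = (68.4 × 249) / (68.4 + 249) = 53.66 kΩ.
V_out = 24.7 × 53.66 / (8.65 + 53.66) = 24.7 × 53.66/62.31 = 21.3 V.

V_out ≈ 21.3 V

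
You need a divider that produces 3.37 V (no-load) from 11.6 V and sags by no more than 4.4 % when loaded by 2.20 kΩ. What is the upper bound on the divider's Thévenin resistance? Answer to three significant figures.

Loading drop = R_th/(R_th + R_L) ≤ 0.0440, so R_th ≤ R_L · ε/(1−ε) = 2.20 kΩ × 0.0440/0.9560 = 101 Ω.

R_th ≤ 101 Ω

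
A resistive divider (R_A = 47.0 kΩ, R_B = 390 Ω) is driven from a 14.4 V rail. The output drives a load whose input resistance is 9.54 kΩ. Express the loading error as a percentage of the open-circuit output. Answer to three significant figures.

3.90 %

The divider's output (Thévenin) resistance is R_A‖R_B = 386.8 Ω.
Fractional drop under load = R_th/(R_th + R_L) = 386.8 / (386.8 + 9540) = 0.03896.
So the output falls by 3.90 %.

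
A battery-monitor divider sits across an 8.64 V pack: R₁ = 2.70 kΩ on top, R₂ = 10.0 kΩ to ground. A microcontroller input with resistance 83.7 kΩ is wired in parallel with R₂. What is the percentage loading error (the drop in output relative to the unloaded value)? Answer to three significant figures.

The divider's output (Thévenin) resistance is R₁‖R₂ = 2.126 kΩ.
Fractional drop under load = R_th/(R_th + R_L) = 2.126 / (2.126 + 83.7) = 0.02477.
So the output falls by 2.48 %.

2.48 %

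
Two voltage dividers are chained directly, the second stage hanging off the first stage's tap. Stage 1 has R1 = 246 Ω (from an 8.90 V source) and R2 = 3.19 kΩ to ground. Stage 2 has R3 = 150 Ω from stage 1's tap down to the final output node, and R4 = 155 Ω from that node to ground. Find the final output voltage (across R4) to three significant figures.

Stage 2 presents R3+R4 = 305.0 Ω as a load on stage 1's tap.
Stage 1's lower leg becomes R2‖(R3+R4) = 278.4 Ω, so V_mid = 8.90 × 278.4/524.4 = 4.725 V.
Stage 2 is itself unloaded: V_out = V_mid × R4/(R3+R4) = 4.725 × 155/305.0 = 2.40 V.

V_out ≈ 2.40 V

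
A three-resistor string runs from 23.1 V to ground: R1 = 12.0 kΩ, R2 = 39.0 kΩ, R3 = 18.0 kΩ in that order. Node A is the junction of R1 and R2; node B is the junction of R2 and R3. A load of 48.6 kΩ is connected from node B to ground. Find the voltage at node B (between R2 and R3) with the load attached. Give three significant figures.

V ≈ 4.73 V

At node B, R3 is in parallel with the load: R3‖R_L = 13.14 kΩ.
Below node A the resistance is R2 + (R3‖R_L) = 52.14 kΩ, so V_A = 23.1 × 52.14/64.14 = 18.78 V.
Then V_B = V_A × (R3‖R_L)/(R2 + R3‖R_L) = 18.78 × 13.14/52.14 = 4.73 V.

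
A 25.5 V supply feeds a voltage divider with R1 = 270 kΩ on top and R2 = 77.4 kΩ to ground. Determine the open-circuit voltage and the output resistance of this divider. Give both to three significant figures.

V_th = 5.68 V, R_th = 60.2 kΩ

V_th is the open-circuit tap voltage: 25.5 × 77.4/(270 + 77.4) = 5.68 V.
With the supply zeroed, R1 and R2 appear in parallel from the tap: R_th = R1‖R2 = (270 × 77.4)/347.4 = 60.2 kΩ.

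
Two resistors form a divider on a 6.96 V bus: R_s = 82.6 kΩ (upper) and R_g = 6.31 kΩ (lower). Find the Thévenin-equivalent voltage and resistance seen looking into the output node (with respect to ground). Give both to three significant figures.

V_th is the open-circuit tap voltage: 6.96 × 6.31/(82.6 + 6.31) = 0.494 V.
With the supply zeroed, R_s and R_g appear in parallel from the tap: R_th = R_s‖R_g = (82.6 × 6.31)/88.91 = 5.86 kΩ.

V_th = 0.494 V, R_th = 5.86 kΩ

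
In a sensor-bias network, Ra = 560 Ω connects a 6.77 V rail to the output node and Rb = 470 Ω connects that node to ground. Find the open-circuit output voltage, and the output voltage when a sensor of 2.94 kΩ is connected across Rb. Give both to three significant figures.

Open-circuit: V = 6.77 × 470/(560 + 470) = 3.09 V.
With the load, Rb becomes Rb‖R_L = 405.2 Ω, so V = 6.77 × 405.2/965.2 = 2.84 V.

Unloaded: 3.09 V; loaded: 2.84 V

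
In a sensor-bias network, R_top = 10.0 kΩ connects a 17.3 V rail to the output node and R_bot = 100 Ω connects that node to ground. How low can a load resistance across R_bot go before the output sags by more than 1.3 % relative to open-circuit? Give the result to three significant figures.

R_L(min) ≈ 7.52 kΩ

Output resistance R_th = R_top‖R_bot = (10000 × 100)/10100 = 99.01 Ω.
The fractional drop is R_th/(R_th + R_L); requiring this ≤ 0.0130 gives R_L ≥ R_th(1/0.0130 − 1) = 99.01 × 75.92 = 7.52 kΩ.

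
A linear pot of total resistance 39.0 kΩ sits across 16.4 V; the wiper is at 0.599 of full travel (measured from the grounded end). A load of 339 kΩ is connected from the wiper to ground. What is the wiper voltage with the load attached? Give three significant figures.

The wiper splits the pot into (1−α)R = 15.64 kΩ above and αR = 23.36 kΩ below.
Lower section ‖ load = 21.85 kΩ.
V_wiper = 16.4 × 21.85/(15.64 + 21.85) = 9.56 V.

V ≈ 9.56 V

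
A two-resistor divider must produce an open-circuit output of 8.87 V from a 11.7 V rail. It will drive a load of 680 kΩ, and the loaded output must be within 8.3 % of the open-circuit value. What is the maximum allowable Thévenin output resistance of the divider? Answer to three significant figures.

Loading drop = R_th/(R_th + R_L) ≤ 0.0830, so R_th ≤ R_L · ε/(1−ε) = 680 kΩ × 0.0830/0.9170 = 61.5 kΩ.

R_th ≤ 61.5 kΩ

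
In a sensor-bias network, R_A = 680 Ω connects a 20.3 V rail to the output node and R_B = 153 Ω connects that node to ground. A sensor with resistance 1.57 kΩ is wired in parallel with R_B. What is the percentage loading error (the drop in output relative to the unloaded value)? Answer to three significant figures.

The divider's output (Thévenin) resistance is R_A‖R_B = 124.9 Ω.
Fractional drop under load = R_th/(R_th + R_L) = 124.9 / (124.9 + 1570) = 0.07369.
So the output falls by 7.37 %.

7.37 %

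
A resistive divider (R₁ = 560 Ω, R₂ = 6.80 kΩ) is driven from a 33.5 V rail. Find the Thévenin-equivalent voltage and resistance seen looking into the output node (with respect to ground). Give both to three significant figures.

V_th is the open-circuit tap voltage: 33.5 × 6800/(560 + 6800) = 31.0 V.
With the supply zeroed, R₁ and R₂ appear in parallel from the tap: R_th = R₁‖R₂ = (560 × 6800)/7360 = 517 Ω.

V_th = 31.0 V, R_th = 517 Ω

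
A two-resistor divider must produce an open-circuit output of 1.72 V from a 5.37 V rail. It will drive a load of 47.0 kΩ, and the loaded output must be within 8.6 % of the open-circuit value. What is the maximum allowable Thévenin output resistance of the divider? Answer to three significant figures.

Loading drop = R_th/(R_th + R_L) ≤ 0.0860, so R_th ≤ R_L · ε/(1−ε) = 47.0 kΩ × 0.0860/0.9140 = 4.42 kΩ.
(Any R1, R2 with R2/(R1+R2) = 0.320 and R1‖R2 ≤ 4.42 kΩ will meet the spec.)

R_th ≤ 4.42 kΩ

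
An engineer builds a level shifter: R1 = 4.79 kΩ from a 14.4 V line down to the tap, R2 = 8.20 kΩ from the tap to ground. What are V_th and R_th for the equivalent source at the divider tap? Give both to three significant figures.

V_th is the open-circuit tap voltage: 14.4 × 8.20/(4.79 + 8.20) = 9.09 V.
With the supply zeroed, R1 and R2 appear in parallel from the tap: R_th = R1‖R2 = (4.79 × 8.20)/12.99 = 3.02 kΩ.

V_th = 9.09 V, R_th = 3.02 kΩ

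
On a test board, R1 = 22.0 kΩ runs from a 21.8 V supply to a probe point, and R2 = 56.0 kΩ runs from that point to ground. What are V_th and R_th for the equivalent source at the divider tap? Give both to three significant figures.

V_th = 15.7 V, R_th = 15.8 kΩ

V_th is the open-circuit tap voltage: 21.8 × 56.0/(22.0 + 56.0) = 15.7 V.
With the supply zeroed, R1 and R2 appear in parallel from the tap: R_th = R1‖R2 = (22.0 × 56.0)/78.00 = 15.8 kΩ.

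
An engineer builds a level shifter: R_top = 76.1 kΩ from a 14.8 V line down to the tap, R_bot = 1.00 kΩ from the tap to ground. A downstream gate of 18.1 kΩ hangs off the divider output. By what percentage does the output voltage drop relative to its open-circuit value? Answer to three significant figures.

5.17 %

The divider's output (Thévenin) resistance is R_top‖R_bot = 0.9870 kΩ.
Fractional drop under load = R_th/(R_th + R_L) = 0.9870 / (0.9870 + 18.1) = 0.05171.
So the output falls by 5.17 %.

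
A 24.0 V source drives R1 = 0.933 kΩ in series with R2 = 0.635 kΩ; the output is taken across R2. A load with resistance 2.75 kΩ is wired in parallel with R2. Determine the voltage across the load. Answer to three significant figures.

V_out ≈ 8.55 V

The load sits in parallel with R2: R2‖R_L = (635 × 2750) / (635 + 2750) = 515.9 Ω.
V_out = 24.0 × 515.9 / (933 + 515.9) = 24.0 × 515.9/1449 = 8.55 V.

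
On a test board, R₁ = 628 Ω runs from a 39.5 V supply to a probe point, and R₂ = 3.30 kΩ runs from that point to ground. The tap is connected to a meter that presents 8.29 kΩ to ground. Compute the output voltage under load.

The load sits in parallel with R₂: R₂‖R_L = (3300 × 8290) / (3300 + 8290) = 2360 Ω.
V_out = 39.5 × 2360 / (628 + 2360) = 39.5 × 2360/2988 = 31.2 V.

V_out ≈ 31.2 V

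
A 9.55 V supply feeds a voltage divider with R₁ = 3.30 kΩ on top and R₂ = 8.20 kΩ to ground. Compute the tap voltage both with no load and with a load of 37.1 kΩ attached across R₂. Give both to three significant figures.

Open-circuit: V = 9.55 × 8.20/(3.30 + 8.20) = 6.81 V.
With the load, R₂ becomes R₂‖R_L = 6.716 kΩ, so V = 9.55 × 6.716/10.02 = 6.40 V.

Unloaded: 6.81 V; loaded: 6.40 V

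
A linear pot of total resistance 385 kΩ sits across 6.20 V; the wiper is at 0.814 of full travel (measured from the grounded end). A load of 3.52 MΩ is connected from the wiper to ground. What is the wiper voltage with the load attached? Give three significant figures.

V ≈ 4.96 V

The wiper splits the pot into (1−α)R = 71.61 kΩ above and αR = 313.4 kΩ below.
Lower section ‖ load = 287.8 kΩ.
V_wiper = 6.20 × 287.8/(71.61 + 287.8) = 4.96 V.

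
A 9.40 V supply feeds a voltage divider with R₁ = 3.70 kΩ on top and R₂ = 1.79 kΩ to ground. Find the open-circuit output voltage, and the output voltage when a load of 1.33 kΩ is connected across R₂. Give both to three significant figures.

Open-circuit: V = 9.40 × 1.79/(3.70 + 1.79) = 3.06 V.
With the load, R₂ becomes R₂‖R_L = 0.7630 kΩ, so V = 9.40 × 0.7630/4.463 = 1.61 V.

Unloaded: 3.06 V; loaded: 1.61 V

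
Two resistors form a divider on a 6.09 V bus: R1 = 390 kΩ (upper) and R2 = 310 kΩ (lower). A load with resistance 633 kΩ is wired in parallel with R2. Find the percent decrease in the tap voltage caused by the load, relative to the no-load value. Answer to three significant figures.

21.4 %

The divider's output (Thévenin) resistance is R1‖R2 = 172.7 kΩ.
Fractional drop under load = R_th/(R_th + R_L) = 172.7 / (172.7 + 633) = 0.2144.
So the output falls by 21.4 %.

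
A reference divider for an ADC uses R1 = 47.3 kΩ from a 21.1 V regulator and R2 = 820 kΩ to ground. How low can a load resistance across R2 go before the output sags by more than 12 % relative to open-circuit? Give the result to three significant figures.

Output resistance R_th = R1‖R2 = (47.3 × 820)/867.3 = 44.72 kΩ.
The fractional drop is R_th/(R_th + R_L); requiring this ≤ 0.120 gives R_L ≥ R_th(1/0.120 − 1) = 44.72 × 7.333 = 328 kΩ.

R_L(min) ≈ 328 kΩ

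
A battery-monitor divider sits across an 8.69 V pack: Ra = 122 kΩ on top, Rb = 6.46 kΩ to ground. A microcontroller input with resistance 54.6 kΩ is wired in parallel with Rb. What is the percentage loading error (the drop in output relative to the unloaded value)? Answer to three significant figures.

Unloaded V = 8.69 × 6.46/128.5 = 0.43700 V.
Loaded: Rb‖R_L = 5.777 kΩ, giving V = 8.69 × 5.777/127.8 = 0.39286 V.
Drop = (0.43700 − 0.39286) / 0.43700 = 10.1 %.

10.1 %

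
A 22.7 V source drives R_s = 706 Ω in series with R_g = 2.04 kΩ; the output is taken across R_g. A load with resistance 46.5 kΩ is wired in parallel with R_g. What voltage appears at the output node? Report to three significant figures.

V_out ≈ 16.7 V

The load sits in parallel with R_g: R_g‖R_L = (2040 × 46500) / (2040 + 46500) = 1954 Ω.
V_out = 22.7 × 1954 / (706 + 1954) = 22.7 × 1954/2660 = 16.7 V.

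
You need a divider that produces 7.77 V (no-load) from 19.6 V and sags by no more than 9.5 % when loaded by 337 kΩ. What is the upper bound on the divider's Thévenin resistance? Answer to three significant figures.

R_th ≤ 35.4 kΩ

Loading drop = R_th/(R_th + R_L) ≤ 0.0950, so R_th ≤ R_L · ε/(1−ε) = 337 kΩ × 0.0950/0.9050 = 35.4 kΩ.
(Any R1, R2 with R2/(R1+R2) = 0.396 and R1‖R2 ≤ 35.4 kΩ will meet the spec.)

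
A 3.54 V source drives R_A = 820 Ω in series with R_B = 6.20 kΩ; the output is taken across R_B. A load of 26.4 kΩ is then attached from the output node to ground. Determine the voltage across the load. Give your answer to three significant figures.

V_out ≈ 3.04 V

The load sits in parallel with R_B: R_B‖R_L = (6200 × 26400) / (6200 + 26400) = 5021 Ω.
V_out = 3.54 × 5021 / (820 + 5021) = 3.54 × 5021/5841 = 3.04 V.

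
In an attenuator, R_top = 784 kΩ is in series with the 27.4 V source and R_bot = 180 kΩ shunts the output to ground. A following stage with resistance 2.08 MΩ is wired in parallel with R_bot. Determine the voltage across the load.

The load sits in parallel with R_bot: R_bot‖R_L = (180 × 2080) / (180 + 2080) = 165.7 kΩ.
V_out = 27.4 × 165.7 / (784 + 165.7) = 27.4 × 165.7/949.7 = 4.78 V.

V_out ≈ 4.78 V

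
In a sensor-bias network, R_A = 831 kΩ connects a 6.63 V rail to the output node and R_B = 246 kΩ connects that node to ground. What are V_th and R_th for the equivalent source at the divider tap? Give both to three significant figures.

V_th is the open-circuit tap voltage: 6.63 × 246/(831 + 246) = 1.51 V.
With the supply zeroed, R_A and R_B appear in parallel from the tap: R_th = R_A‖R_B = (831 × 246)/1077 = 190 kΩ.

V_th = 1.51 V, R_th = 190 kΩ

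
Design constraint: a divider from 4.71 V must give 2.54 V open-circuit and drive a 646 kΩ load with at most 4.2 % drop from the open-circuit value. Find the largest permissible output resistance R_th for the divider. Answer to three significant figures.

Loading drop = R_th/(R_th + R_L) ≤ 0.0420, so R_th ≤ R_L · ε/(1−ε) = 646 kΩ × 0.0420/0.9580 = 28.3 kΩ.

R_th ≤ 28.3 kΩ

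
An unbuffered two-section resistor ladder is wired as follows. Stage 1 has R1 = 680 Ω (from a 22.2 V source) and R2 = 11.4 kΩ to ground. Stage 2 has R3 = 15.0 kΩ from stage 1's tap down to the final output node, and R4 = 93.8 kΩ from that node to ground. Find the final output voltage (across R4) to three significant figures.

V_out ≈ 18.0 V

Stage 2 presents R3+R4 = 108800 Ω as a load on stage 1's tap.
Stage 1's lower leg becomes R2‖(R3+R4) = 10320 Ω, so V_mid = 22.2 × 10320/11000 = 20.83 V.
Stage 2 is itself unloaded: V_out = V_mid × R4/(R3+R4) = 20.83 × 93800/108800 = 18.0 V.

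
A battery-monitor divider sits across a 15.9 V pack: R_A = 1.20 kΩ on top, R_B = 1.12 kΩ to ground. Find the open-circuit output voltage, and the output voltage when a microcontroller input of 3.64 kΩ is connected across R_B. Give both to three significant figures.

Unloaded: 7.68 V; loaded: 6.62 V

Open-circuit: V = 15.9 × 1.12/(1.20 + 1.12) = 7.68 V.
With the load, R_B becomes R_B‖R_L = 0.8565 kΩ, so V = 15.9 × 0.8565/2.056 = 6.62 V.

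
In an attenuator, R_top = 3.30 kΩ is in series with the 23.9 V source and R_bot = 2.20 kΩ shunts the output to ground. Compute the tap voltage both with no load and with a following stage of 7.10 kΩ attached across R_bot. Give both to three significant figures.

Open-circuit: V = 23.9 × 2.20/(3.30 + 2.20) = 9.56 V.
With the load, R_bot becomes R_bot‖R_L = 1.680 kΩ, so V = 23.9 × 1.680/4.980 = 8.06 V.

Unloaded: 9.56 V; loaded: 8.06 V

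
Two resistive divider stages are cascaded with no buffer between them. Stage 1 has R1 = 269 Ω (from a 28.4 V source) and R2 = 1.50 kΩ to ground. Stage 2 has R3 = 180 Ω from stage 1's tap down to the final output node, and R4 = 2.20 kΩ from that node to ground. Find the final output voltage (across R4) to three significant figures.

Stage 2 presents R3+R4 = 2380 Ω as a load on stage 1's tap.
Stage 1's lower leg becomes R2‖(R3+R4) = 920.1 Ω, so V_mid = 28.4 × 920.1/1189 = 21.98 V.
Stage 2 is itself unloaded: V_out = V_mid × R4/(R3+R4) = 21.98 × 2200/2380 = 20.3 V.

V_out ≈ 20.3 V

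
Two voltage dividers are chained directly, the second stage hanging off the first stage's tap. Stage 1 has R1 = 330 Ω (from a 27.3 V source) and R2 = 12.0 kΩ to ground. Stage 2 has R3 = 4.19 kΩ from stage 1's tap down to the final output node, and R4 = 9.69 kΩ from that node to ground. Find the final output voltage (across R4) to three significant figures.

Stage 2 presents R3+R4 = 13880 Ω as a load on stage 1's tap.
Stage 1's lower leg becomes R2‖(R3+R4) = 6436 Ω, so V_mid = 27.3 × 6436/6766 = 25.97 V.
Stage 2 is itself unloaded: V_out = V_mid × R4/(R3+R4) = 25.97 × 9690/13880 = 18.1 V.

V_out ≈ 18.1 V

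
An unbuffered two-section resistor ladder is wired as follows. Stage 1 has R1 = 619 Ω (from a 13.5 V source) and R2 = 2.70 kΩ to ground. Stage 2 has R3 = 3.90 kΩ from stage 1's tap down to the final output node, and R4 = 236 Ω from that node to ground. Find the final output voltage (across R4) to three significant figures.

V_out ≈ 0.559 V

Stage 2 presents R3+R4 = 4136 Ω as a load on stage 1's tap.
Stage 1's lower leg becomes R2‖(R3+R4) = 1634 Ω, so V_mid = 13.5 × 1634/2253 = 9.790 V.
Stage 2 is itself unloaded: V_out = V_mid × R4/(R3+R4) = 9.790 × 236/4136 = 0.559 V.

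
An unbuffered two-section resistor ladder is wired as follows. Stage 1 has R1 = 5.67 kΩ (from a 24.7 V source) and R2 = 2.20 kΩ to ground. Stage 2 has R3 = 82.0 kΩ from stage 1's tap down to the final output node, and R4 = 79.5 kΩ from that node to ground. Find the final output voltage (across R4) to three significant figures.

Stage 2 presents R3+R4 = 161.5 kΩ as a load on stage 1's tap.
Stage 1's lower leg becomes R2‖(R3+R4) = 2.170 kΩ, so V_mid = 24.7 × 2.170/7.840 = 6.838 V.
Stage 2 is itself unloaded: V_out = V_mid × R4/(R3+R4) = 6.838 × 79.5/161.5 = 3.37 V.

V_out ≈ 3.37 V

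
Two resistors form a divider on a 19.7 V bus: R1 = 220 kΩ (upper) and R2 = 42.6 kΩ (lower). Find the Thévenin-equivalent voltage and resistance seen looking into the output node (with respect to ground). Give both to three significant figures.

V_th is the open-circuit tap voltage: 19.7 × 42.6/(220 + 42.6) = 3.20 V.
With the supply zeroed, R1 and R2 appear in parallel from the tap: R_th = R1‖R2 = (220 × 42.6)/262.6 = 35.7 kΩ.

V_th = 3.20 V, R_th = 35.7 kΩ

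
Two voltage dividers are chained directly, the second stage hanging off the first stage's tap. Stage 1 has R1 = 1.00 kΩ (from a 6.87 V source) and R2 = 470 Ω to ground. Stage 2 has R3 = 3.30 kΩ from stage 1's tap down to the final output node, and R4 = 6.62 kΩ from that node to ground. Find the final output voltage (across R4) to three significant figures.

Stage 2 presents R3+R4 = 9920 Ω as a load on stage 1's tap.
Stage 1's lower leg becomes R2‖(R3+R4) = 448.7 Ω, so V_mid = 6.87 × 448.7/1449 = 2.128 V.
Stage 2 is itself unloaded: V_out = V_mid × R4/(R3+R4) = 2.128 × 6620/9920 = 1.42 V.

V_out ≈ 1.42 V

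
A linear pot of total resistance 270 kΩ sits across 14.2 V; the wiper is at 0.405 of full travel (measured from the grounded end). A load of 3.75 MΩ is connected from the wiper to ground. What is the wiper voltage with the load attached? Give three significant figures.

V ≈ 5.65 V

The wiper splits the pot into (1−α)R = 160.7 kΩ above and αR = 109.3 kΩ below.
Lower section ‖ load = 106.3 kΩ.
V_wiper = 14.2 × 106.3/(160.7 + 106.3) = 5.65 V.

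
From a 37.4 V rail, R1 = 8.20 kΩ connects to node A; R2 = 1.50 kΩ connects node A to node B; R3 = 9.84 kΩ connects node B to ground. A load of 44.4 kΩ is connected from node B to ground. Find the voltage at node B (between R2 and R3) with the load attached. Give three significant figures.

V ≈ 17.0 V

At node B, R3 is in parallel with the load: R3‖R_L = 8.055 kΩ.
Below node A the resistance is R2 + (R3‖R_L) = 9.555 kΩ, so V_A = 37.4 × 9.555/17.75 = 20.13 V.
Then V_B = V_A × (R3‖R_L)/(R2 + R3‖R_L) = 20.13 × 8.055/9.555 = 17.0 V.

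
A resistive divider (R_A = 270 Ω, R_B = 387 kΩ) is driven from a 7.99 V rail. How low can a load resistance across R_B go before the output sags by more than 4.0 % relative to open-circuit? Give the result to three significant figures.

R_L(min) ≈ 6.48 kΩ

Output resistance R_th = R_A‖R_B = (270 × 387000)/387300 = 269.8 Ω.
The fractional drop is R_th/(R_th + R_L); requiring this ≤ 0.0400 gives R_L ≥ R_th(1/0.0400 − 1) = 269.8 × 24.00 = 6.48 kΩ.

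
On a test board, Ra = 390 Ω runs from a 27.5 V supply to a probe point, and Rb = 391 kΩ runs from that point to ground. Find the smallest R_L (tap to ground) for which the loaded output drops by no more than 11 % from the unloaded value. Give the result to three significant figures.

R_L(min) ≈ 3.15 kΩ

Output resistance R_th = Ra‖Rb = (390 × 391000)/391400 = 389.6 Ω.
The fractional drop is R_th/(R_th + R_L); requiring this ≤ 0.110 gives R_L ≥ R_th(1/0.110 − 1) = 389.6 × 8.091 = 3.15 kΩ.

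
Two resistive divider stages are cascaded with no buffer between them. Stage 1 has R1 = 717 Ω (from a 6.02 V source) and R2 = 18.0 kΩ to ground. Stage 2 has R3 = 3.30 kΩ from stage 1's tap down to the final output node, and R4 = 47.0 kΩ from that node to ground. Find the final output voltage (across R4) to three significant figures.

Stage 2 presents R3+R4 = 50300 Ω as a load on stage 1's tap.
Stage 1's lower leg becomes R2‖(R3+R4) = 13260 Ω, so V_mid = 6.02 × 13260/13970 = 5.711 V.
Stage 2 is itself unloaded: V_out = V_mid × R4/(R3+R4) = 5.711 × 47000/50300 = 5.34 V.

V_out ≈ 5.34 V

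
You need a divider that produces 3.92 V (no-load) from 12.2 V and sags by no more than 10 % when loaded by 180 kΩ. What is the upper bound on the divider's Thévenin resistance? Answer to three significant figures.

Loading drop = R_th/(R_th + R_L) ≤ 0.100, so R_th ≤ R_L · ε/(1−ε) = 180 kΩ × 0.100/0.9000 = 20.0 kΩ.

R_th ≤ 20.0 kΩ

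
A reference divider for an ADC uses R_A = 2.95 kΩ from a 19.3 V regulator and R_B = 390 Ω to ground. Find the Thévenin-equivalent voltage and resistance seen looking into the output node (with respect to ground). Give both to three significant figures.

V_th = 2.25 V, R_th = 344 Ω

V_th is the open-circuit tap voltage: 19.3 × 390/(2950 + 390) = 2.25 V.
With the supply zeroed, R_A and R_B appear in parallel from the tap: R_th = R_A‖R_B = (2950 × 390)/3340 = 344 Ω.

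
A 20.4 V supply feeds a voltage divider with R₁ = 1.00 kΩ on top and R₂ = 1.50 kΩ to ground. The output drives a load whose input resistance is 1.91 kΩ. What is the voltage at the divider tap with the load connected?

V_out ≈ 9.31 V

The load sits in parallel with R₂: R₂‖R_L = (1.50 × 1.91) / (1.50 + 1.91) = 0.8402 kΩ.
V_out = 20.4 × 0.8402 / (1.00 + 0.8402) = 20.4 × 0.8402/1.840 = 9.31 V.
(Unloaded it would have been 12.2 V.)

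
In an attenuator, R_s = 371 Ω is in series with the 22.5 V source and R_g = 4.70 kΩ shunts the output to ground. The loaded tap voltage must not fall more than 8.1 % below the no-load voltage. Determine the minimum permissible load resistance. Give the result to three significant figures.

Output resistance R_th = R_s‖R_g = (371 × 4700)/5071 = 343.9 Ω.
The fractional drop is R_th/(R_th + R_L); requiring this ≤ 0.0810 gives R_L ≥ R_th(1/0.0810 − 1) = 343.9 × 11.35 = 3.90 kΩ.

R_L(min) ≈ 3.90 kΩ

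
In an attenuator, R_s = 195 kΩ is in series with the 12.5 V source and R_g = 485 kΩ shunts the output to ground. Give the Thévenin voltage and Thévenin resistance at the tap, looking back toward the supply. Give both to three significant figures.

V_th = 8.92 V, R_th = 139 kΩ

V_th is the open-circuit tap voltage: 12.5 × 485/(195 + 485) = 8.92 V.
With the supply zeroed, R_s and R_g appear in parallel from the tap: R_th = R_s‖R_g = (195 × 485)/680.0 = 139 kΩ.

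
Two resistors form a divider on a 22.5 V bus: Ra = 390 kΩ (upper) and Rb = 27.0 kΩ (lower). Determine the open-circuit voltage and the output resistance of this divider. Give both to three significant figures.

V_th is the open-circuit tap voltage: 22.5 × 27.0/(390 + 27.0) = 1.46 V.
With the supply zeroed, Ra and Rb appear in parallel from the tap: R_th = Ra‖Rb = (390 × 27.0)/417.0 = 25.3 kΩ.

V_th = 1.46 V, R_th = 25.3 kΩ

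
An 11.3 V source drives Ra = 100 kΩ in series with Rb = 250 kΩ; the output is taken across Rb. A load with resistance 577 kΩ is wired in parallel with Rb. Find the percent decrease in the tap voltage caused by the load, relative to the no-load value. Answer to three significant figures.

Unloaded V = 11.3 × 250/350.0 = 8.0714 V.
Loaded: Rb‖R_L = 174.4 kΩ, giving V = 11.3 × 174.4/274.4 = 7.1823 V.
Drop = (8.0714 − 7.1823) / 8.0714 = 11.0 %.

11.0 %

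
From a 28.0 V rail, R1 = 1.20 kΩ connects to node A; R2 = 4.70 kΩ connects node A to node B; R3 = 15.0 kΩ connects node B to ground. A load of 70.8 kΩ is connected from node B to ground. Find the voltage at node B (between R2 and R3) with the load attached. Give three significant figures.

V ≈ 19.0 V

At node B, R3 is in parallel with the load: R3‖R_L = 12.38 kΩ.
Below node A the resistance is R2 + (R3‖R_L) = 17.08 kΩ, so V_A = 28.0 × 17.08/18.28 = 26.16 V.
Then V_B = V_A × (R3‖R_L)/(R2 + R3‖R_L) = 26.16 × 12.38/17.08 = 19.0 V.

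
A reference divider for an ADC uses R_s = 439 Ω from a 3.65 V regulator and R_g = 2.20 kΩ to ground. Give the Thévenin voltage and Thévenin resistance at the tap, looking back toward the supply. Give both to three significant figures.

V_th = 3.04 V, R_th = 366 Ω

V_th is the open-circuit tap voltage: 3.65 × 2200/(439 + 2200) = 3.04 V.
With the supply zeroed, R_s and R_g appear in parallel from the tap: R_th = R_s‖R_g = (439 × 2200)/2639 = 366 Ω.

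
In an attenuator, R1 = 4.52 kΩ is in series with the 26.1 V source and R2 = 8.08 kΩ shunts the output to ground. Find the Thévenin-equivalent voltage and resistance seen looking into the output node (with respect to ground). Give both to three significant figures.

V_th is the open-circuit tap voltage: 26.1 × 8.08/(4.52 + 8.08) = 16.7 V.
With the supply zeroed, R1 and R2 appear in parallel from the tap: R_th = R1‖R2 = (4.52 × 8.08)/12.60 = 2.90 kΩ.

V_th = 16.7 V, R_th = 2.90 kΩ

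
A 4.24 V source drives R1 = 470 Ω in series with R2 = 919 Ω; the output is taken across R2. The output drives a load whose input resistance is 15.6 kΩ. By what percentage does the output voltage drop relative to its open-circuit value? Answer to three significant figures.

1.95 %

The divider's output (Thévenin) resistance is R1‖R2 = 311.0 Ω.
Fractional drop under load = R_th/(R_th + R_L) = 311.0 / (311.0 + 15600) = 0.01954.
So the output falls by 1.95 %.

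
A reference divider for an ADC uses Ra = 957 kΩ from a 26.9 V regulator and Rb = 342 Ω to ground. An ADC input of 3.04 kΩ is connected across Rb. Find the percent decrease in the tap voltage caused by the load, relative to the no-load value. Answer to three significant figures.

10.1 %

Unloaded V = 26.9 × 342/957300 = 0.0096097 V.
Loaded: Rb‖R_L = 307.4 Ω, giving V = 26.9 × 307.4/957300 = 0.0086383 V.
Drop = (0.0096097 − 0.0086383) / 0.0096097 = 10.1 %.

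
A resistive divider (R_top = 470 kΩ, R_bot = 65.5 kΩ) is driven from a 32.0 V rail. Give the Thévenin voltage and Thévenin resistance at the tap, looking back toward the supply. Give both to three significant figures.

V_th = 3.91 V, R_th = 57.5 kΩ

V_th is the open-circuit tap voltage: 32.0 × 65.5/(470 + 65.5) = 3.91 V.
With the supply zeroed, R_top and R_bot appear in parallel from the tap: R_th = R_top‖R_bot = (470 × 65.5)/535.5 = 57.5 kΩ.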